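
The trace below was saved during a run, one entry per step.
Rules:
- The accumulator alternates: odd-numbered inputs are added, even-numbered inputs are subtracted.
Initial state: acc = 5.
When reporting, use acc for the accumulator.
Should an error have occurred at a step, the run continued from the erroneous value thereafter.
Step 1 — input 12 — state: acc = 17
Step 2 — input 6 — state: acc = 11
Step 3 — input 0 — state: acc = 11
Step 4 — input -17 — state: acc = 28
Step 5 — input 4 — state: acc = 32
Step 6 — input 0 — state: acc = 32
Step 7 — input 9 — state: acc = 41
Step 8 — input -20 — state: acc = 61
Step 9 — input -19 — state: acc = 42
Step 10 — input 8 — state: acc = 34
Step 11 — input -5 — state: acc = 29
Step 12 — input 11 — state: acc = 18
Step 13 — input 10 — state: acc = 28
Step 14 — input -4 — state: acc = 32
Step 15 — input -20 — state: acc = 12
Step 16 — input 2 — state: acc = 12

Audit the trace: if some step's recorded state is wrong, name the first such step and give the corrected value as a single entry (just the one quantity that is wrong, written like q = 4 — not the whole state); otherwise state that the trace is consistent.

Recomputing the run from the initial state:
step 1: acc = 17
step 2: acc = 11
step 3: acc = 11
step 4: acc = 28
step 5: acc = 32
step 6: acc = 32
step 7: acc = 41
step 8: acc = 61
step 9: acc = 42
step 10: acc = 34
step 11: acc = 29
step 12: acc = 18
step 13: acc = 28
step 14: acc = 32
step 15: acc = 12
step 16: acc = 10
The first disagreement with the trace is at step 16, where the value should be acc = 10.

step 16, acc = 10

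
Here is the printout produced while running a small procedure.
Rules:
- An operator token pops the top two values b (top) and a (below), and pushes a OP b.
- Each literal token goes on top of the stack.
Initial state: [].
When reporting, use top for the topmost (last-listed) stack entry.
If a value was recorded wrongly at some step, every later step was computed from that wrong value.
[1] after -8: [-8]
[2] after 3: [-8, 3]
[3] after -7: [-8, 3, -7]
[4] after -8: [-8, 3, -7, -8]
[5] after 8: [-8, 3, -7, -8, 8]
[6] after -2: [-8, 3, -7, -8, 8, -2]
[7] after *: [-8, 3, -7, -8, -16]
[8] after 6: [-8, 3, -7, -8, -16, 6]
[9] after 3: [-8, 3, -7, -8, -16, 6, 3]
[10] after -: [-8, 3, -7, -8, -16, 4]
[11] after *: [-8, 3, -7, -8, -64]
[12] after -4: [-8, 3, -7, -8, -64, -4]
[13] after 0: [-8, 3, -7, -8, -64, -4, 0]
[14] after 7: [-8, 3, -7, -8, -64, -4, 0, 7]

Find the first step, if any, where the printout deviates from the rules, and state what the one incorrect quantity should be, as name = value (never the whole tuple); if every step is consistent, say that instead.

step 10, top = 3

1. push -8: top = -8 (same as recorded)
2. push 3: top = 3 (consistent with the printout)
3. push -7: top = -7 (agrees with the printout)
4. push -8: top = -8 (same as recorded)
5. push 8: top = 8 (consistent with the printout)
6. push -2: top = -2 (matches)
7. 8 * -2 = -16 (matches)
8. push 6: top = 6 (consistent with the printout)
9. push 3: top = 3 (verified)
10. 6 - 3 = 3 (the printout has a different value)
That makes step 10 the first incorrect line — top = 3 is what it should show.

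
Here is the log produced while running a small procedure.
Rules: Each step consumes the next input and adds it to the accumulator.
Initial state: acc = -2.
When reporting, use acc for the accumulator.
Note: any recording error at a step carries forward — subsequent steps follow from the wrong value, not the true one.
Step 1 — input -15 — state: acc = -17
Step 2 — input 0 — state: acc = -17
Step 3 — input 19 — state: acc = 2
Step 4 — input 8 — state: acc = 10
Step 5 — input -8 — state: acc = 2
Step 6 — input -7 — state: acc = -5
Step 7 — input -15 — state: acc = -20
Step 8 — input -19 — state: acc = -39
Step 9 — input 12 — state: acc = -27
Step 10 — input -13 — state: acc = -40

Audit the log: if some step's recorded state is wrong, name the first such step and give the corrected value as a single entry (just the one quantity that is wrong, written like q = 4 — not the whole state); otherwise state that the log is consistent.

no error

1. acc = -2 + -15 = -17 (checks out)
2. acc = -17 + 0 = -17 (consistent with the log)
3. acc = -17 + 19 = 2 (consistent with the log)
4. acc = 2 + 8 = 10 (verified)
5. acc = 10 + -8 = 2 (same as recorded)
6. acc = 2 + -7 = -5 (no discrepancy)
7. acc = -5 + -15 = -20 (in agreement)
8. acc = -20 + -19 = -39 (no discrepancy)
9. acc = -39 + 12 = -27 (verified)
10. acc = -27 + -13 = -40 (agrees with the log)
All entries verified; no error found.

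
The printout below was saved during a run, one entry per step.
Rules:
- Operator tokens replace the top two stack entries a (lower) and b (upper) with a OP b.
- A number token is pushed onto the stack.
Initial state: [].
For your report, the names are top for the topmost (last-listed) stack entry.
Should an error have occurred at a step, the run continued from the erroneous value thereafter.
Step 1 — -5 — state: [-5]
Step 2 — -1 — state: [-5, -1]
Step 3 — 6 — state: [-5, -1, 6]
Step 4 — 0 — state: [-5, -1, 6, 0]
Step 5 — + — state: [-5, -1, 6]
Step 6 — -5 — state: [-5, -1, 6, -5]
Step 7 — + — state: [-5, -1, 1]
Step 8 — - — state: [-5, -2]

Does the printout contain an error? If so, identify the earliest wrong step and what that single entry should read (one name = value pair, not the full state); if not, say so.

Step 1: push -5: top = -5 — confirmed correct.
Step 2: push -1: top = -1 — same as recorded.
Step 3: push 6: top = 6 — verified.
Step 4: push 0: top = 0 — confirmed correct.
Step 5: 6 + 0 = 6 — in agreement.
Step 6: push -5: top = -5 — same as recorded.
Step 7: 6 + -5 = 1 — verified.
Step 8: -1 - 1 = -2 — verified.
No step deviates from the rules.

no error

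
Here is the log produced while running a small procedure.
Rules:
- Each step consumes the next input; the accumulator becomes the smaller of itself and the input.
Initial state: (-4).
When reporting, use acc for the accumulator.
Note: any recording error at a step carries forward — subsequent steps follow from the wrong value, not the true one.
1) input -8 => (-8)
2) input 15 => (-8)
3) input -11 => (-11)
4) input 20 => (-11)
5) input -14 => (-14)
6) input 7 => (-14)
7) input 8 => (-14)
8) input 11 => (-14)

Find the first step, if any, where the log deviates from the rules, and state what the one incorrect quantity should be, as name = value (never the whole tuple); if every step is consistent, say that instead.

step 1: acc = min(-4, -8) = -8 -> consistent with the log
step 2: acc = min(-8, 15) = -8 -> checks out
step 3: acc = min(-8, -11) = -11 -> exactly as logged
step 4: acc = min(-11, 20) = -11 -> same as recorded
step 5: acc = min(-11, -14) = -14 -> agrees with the log
step 6: acc = min(-14, 7) = -14 -> agrees with the log
step 7: acc = min(-14, 8) = -14 -> matches
step 8: acc = min(-14, 11) = -14 -> confirmed correct
Each recorded entry agrees with the recomputation.

no error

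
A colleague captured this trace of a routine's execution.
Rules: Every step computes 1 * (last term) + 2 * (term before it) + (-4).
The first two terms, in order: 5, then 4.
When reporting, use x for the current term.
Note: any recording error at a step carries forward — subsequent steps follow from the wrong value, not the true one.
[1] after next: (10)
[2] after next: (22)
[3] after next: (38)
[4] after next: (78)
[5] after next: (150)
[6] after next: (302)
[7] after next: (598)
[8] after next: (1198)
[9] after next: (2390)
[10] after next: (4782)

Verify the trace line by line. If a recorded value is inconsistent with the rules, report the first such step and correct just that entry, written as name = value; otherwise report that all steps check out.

step 2, x = 14

1. x = 1*(4) + (2)*(5) + (-4) = 10 (confirmed correct)
2. x = 1*(10) + (2)*(4) + (-4) = 14 (first mismatch against the trace)
The earliest wrong entry is at step 2: it should read x = 14.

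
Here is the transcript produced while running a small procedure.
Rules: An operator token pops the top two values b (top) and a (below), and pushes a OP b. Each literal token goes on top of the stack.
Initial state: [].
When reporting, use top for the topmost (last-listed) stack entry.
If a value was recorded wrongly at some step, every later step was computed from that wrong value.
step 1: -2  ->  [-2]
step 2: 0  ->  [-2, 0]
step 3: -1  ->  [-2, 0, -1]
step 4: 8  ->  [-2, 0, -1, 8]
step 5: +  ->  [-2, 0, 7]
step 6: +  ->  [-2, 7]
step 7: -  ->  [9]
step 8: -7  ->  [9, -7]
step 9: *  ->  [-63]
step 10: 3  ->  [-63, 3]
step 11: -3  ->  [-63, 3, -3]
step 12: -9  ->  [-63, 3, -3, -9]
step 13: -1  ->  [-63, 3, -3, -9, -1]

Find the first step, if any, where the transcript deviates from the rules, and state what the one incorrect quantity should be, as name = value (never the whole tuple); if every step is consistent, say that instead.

Step 1: push -2: top = -2 — checks out.
Step 2: push 0: top = 0 — agrees with the transcript.
Step 3: push -1: top = -1 — confirmed correct.
Step 4: push 8: top = 8 — in agreement.
Step 5: -1 + 8 = 7 — confirmed correct.
Step 6: 0 + 7 = 7 — confirmed correct.
Step 7: -2 - 7 = -9 — a discrepancy with the transcript.
So the first discrepancy is step 7, where the right value is top = -9.

step 7, top = -9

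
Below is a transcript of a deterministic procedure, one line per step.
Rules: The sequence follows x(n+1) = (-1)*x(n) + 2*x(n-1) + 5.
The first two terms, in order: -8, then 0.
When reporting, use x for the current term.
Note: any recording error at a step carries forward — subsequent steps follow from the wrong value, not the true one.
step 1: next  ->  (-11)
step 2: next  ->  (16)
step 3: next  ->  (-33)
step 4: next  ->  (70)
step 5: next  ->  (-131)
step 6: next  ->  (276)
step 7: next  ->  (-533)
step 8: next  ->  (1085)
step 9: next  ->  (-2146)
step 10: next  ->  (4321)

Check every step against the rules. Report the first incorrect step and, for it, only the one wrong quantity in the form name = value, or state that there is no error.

step 8, x = 1090

1. x = -1*(0) + (2)*(-8) + (5) = -11 (same as recorded)
2. x = -1*(-11) + (2)*(0) + (5) = 16 (verified)
3. x = -1*(16) + (2)*(-11) + (5) = -33 (same as recorded)
4. x = -1*(-33) + (2)*(16) + (5) = 70 (in agreement)
5. x = -1*(70) + (2)*(-33) + (5) = -131 (matches)
6. x = -1*(-131) + (2)*(70) + (5) = 276 (exactly as logged)
7. x = -1*(276) + (2)*(-131) + (5) = -533 (checks out)
8. x = -1*(-533) + (2)*(276) + (5) = 1090 (not what was recorded)
Conclusion: step 8 carries the first error; the entry should be x = 1090.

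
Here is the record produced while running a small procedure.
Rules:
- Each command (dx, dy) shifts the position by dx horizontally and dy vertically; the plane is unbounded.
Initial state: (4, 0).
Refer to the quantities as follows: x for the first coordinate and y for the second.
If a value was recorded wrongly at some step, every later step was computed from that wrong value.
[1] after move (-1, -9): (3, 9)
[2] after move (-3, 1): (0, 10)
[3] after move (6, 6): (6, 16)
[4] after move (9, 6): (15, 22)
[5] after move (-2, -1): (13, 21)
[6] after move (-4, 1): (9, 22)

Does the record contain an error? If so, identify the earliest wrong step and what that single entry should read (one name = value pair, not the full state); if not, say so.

Step 1: x = 4 + (-1) = 3, y = 0 + (-9) = -9 — the recorded entry deviates here.
Conclusion: step 1 carries the first error; the entry should be y = -9.

step 1, y = -9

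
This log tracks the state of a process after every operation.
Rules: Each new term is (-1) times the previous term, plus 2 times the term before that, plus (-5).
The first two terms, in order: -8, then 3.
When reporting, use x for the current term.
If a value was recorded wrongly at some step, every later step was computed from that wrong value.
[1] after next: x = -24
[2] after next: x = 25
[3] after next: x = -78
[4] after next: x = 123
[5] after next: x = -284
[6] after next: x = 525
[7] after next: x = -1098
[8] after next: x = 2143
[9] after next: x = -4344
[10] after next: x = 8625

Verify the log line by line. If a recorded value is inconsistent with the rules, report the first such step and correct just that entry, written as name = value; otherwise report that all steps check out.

no error

1. x = -1*(3) + (2)*(-8) + (-5) = -24 (verified)
2. x = -1*(-24) + (2)*(3) + (-5) = 25 (same as recorded)
3. x = -1*(25) + (2)*(-24) + (-5) = -78 (matches)
4. x = -1*(-78) + (2)*(25) + (-5) = 123 (checks out)
5. x = -1*(123) + (2)*(-78) + (-5) = -284 (checks out)
6. x = -1*(-284) + (2)*(123) + (-5) = 525 (same as recorded)
7. x = -1*(525) + (2)*(-284) + (-5) = -1098 (no discrepancy)
8. x = -1*(-1098) + (2)*(525) + (-5) = 2143 (confirmed correct)
9. x = -1*(2143) + (2)*(-1098) + (-5) = -4344 (matches)
10. x = -1*(-4344) + (2)*(2143) + (-5) = 8625 (verified)
Nothing is out of place; the run is error-free.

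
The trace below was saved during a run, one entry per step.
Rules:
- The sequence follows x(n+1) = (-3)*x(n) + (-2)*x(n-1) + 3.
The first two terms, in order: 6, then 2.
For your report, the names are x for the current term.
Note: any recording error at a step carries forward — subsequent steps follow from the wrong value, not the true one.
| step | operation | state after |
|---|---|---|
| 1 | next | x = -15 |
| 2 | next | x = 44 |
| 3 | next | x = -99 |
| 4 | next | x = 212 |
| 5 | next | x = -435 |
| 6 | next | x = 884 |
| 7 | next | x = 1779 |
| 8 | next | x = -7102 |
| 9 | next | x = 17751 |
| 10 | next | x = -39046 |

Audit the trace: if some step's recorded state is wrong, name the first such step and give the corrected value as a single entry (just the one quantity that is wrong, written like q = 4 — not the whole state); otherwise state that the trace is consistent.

step 7, x = -1779

Recomputing the run from the initial state:
step 1: x = -15
step 2: x = 44
step 3: x = -99
step 4: x = 212
step 5: x = -435
step 6: x = 884
step 7: x = -1779
step 8: x = 3572
step 9: x = -7155
step 10: x = 14324
The first disagreement with the trace is at step 7, where the value should be x = -1779.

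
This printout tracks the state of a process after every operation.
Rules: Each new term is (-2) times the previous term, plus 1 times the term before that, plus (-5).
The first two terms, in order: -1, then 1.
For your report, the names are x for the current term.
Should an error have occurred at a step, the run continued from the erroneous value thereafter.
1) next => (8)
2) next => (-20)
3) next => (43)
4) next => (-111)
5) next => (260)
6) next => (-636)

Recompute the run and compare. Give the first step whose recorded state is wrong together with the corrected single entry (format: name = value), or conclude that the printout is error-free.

step 1: x = -2*(1) + (1)*(-1) + (-5) = -8 -> not what was recorded
That makes step 1 the first incorrect line — x = -8 is what it should show.

step 1, x = -8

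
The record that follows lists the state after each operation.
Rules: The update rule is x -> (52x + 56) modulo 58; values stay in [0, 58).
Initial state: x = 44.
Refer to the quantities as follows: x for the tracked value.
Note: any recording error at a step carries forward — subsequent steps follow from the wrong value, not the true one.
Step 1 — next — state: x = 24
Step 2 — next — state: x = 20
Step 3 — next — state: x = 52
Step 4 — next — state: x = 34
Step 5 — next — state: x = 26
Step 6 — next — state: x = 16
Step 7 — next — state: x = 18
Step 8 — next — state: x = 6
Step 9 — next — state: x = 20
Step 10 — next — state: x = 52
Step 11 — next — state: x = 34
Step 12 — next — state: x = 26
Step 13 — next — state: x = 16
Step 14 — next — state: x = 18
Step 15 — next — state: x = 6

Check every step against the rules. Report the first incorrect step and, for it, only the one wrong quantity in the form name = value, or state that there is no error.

Recomputing the run from the initial state:
step 1: x = 24
step 2: x = 28
step 3: x = 4
step 4: x = 32
step 5: x = 38
step 6: x = 2
step 7: x = 44
step 8: x = 24
step 9: x = 28
step 10: x = 4
step 11: x = 32
step 12: x = 38
step 13: x = 2
step 14: x = 44
step 15: x = 24
The first disagreement with the record is at step 2, where the value should be x = 28.

step 2, x = 28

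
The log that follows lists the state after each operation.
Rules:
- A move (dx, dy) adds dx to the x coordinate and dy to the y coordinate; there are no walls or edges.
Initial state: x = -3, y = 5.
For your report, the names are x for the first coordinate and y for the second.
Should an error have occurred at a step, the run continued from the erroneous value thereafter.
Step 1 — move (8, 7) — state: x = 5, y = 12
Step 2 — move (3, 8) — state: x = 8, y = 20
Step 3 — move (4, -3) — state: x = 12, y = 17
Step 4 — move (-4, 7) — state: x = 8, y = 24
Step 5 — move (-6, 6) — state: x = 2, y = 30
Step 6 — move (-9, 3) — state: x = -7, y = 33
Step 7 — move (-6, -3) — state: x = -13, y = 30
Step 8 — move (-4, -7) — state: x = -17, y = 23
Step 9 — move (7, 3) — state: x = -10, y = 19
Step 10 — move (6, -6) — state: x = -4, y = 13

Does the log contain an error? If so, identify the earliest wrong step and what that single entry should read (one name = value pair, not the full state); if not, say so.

step 1: x = -3 + (8) = 5, y = 5 + (7) = 12 -> same as recorded
step 2: x = 5 + (3) = 8, y = 12 + (8) = 20 -> checks out
step 3: x = 8 + (4) = 12, y = 20 + (-3) = 17 -> same as recorded
step 4: x = 12 + (-4) = 8, y = 17 + (7) = 24 -> exactly as logged
step 5: x = 8 + (-6) = 2, y = 24 + (6) = 30 -> consistent with the log
step 6: x = 2 + (-9) = -7, y = 30 + (3) = 33 -> confirmed correct
step 7: x = -7 + (-6) = -13, y = 33 + (-3) = 30 -> same as recorded
step 8: x = -13 + (-4) = -17, y = 30 + (-7) = 23 -> verified
step 9: x = -17 + (7) = -10, y = 23 + (3) = 26 -> the log has a different value
So the first discrepancy is step 9, where the right value is y = 26.

step 9, y = 26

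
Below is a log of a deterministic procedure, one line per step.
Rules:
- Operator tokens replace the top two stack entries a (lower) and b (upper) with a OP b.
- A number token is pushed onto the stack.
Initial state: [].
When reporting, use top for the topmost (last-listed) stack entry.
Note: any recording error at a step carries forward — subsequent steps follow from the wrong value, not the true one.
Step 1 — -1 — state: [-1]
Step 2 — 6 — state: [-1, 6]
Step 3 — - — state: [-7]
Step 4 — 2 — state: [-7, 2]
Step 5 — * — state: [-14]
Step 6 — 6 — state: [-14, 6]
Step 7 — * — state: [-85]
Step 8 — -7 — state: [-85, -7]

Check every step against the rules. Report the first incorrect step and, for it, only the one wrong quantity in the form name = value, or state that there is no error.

step 7, top = -84

Recomputing the run from the initial state:
step 1: [-1]
step 2: [-1, 6]
step 3: [-7]
step 4: [-7, 2]
step 5: [-14]
step 6: [-14, 6]
step 7: [-84]
step 8: [-84, -7]
The first disagreement with the log is at step 7, where the value should be top = -84.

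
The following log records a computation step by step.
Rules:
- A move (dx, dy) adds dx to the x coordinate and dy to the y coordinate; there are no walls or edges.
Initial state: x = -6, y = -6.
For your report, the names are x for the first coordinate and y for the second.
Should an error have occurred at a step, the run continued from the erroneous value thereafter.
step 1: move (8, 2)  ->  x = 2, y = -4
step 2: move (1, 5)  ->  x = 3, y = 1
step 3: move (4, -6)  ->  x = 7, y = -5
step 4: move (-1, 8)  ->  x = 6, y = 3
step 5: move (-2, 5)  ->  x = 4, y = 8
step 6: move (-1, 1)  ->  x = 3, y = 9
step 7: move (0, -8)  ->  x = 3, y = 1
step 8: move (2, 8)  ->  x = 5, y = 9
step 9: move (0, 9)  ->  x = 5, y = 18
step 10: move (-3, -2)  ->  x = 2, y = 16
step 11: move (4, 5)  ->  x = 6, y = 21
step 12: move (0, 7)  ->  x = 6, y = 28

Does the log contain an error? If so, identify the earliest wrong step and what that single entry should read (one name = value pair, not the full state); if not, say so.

1. x = -6 + (8) = 2, y = -6 + (2) = -4 (in agreement)
2. x = 2 + (1) = 3, y = -4 + (5) = 1 (no discrepancy)
3. x = 3 + (4) = 7, y = 1 + (-6) = -5 (agrees with the log)
4. x = 7 + (-1) = 6, y = -5 + (8) = 3 (agrees with the log)
5. x = 6 + (-2) = 4, y = 3 + (5) = 8 (consistent with the log)
6. x = 4 + (-1) = 3, y = 8 + (1) = 9 (exactly as logged)
7. x = 3 + (0) = 3, y = 9 + (-8) = 1 (exactly as logged)
8. x = 3 + (2) = 5, y = 1 + (8) = 9 (matches)
9. x = 5 + (0) = 5, y = 9 + (9) = 18 (confirmed correct)
10. x = 5 + (-3) = 2, y = 18 + (-2) = 16 (consistent with the log)
11. x = 2 + (4) = 6, y = 16 + (5) = 21 (checks out)
12. x = 6 + (0) = 6, y = 21 + (7) = 28 (consistent with the log)
No step deviates from the rules.

no error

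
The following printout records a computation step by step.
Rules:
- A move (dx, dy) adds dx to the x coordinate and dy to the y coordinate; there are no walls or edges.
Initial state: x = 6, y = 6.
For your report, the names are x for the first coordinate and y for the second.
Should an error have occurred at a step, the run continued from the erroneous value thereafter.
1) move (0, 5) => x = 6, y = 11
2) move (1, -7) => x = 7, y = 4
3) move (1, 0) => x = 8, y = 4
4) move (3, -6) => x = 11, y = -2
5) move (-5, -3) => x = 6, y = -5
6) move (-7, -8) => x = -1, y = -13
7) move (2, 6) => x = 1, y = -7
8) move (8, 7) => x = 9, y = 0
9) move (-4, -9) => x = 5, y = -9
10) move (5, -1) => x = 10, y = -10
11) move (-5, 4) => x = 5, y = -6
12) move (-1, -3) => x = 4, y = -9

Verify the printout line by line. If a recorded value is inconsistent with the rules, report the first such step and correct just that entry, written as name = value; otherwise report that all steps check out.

Step 1: x = 6 + (0) = 6, y = 6 + (5) = 11 — confirmed correct.
Step 2: x = 6 + (1) = 7, y = 11 + (-7) = 4 — checks out.
Step 3: x = 7 + (1) = 8, y = 4 + (0) = 4 — agrees with the printout.
Step 4: x = 8 + (3) = 11, y = 4 + (-6) = -2 — checks out.
Step 5: x = 11 + (-5) = 6, y = -2 + (-3) = -5 — exactly as logged.
Step 6: x = 6 + (-7) = -1, y = -5 + (-8) = -13 — agrees with the printout.
Step 7: x = -1 + (2) = 1, y = -13 + (6) = -7 — agrees with the printout.
Step 8: x = 1 + (8) = 9, y = -7 + (7) = 0 — confirmed correct.
Step 9: x = 9 + (-4) = 5, y = 0 + (-9) = -9 — confirmed correct.
Step 10: x = 5 + (5) = 10, y = -9 + (-1) = -10 — consistent with the printout.
Step 11: x = 10 + (-5) = 5, y = -10 + (4) = -6 — matches.
Step 12: x = 5 + (-1) = 4, y = -6 + (-3) = -9 — confirmed correct.
No step deviates from the rules.

no error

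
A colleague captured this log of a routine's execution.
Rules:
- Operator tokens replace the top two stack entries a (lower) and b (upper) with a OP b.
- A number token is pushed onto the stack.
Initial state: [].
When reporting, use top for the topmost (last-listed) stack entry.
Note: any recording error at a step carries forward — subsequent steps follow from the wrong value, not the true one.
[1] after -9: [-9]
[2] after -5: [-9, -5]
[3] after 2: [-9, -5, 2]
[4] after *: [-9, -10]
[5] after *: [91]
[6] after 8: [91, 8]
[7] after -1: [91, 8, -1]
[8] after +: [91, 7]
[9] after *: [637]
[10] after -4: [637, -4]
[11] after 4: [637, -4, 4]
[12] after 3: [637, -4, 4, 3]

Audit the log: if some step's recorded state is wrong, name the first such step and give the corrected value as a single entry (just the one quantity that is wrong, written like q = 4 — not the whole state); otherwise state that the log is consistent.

Step 1: push -9: top = -9 — same as recorded.
Step 2: push -5: top = -5 — no discrepancy.
Step 3: push 2: top = 2 — same as recorded.
Step 4: -5 * 2 = -10 — agrees with the log.
Step 5: -9 * -10 = 90 — not what was recorded.
First deviation found at step 5; the corrected entry is top = 90.

step 5, top = 90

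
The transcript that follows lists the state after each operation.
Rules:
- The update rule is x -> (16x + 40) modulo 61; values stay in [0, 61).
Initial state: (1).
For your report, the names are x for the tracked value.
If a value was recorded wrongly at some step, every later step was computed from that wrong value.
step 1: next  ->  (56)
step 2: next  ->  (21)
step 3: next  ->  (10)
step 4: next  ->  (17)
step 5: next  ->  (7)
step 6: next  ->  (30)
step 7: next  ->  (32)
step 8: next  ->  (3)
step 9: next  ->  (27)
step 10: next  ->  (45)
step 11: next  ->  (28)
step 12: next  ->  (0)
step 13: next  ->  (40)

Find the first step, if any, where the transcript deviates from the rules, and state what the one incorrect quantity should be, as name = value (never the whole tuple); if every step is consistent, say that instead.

step 1: x = (16*1 + 40) mod 61 = 56 -> matches
step 2: x = (16*56 + 40) mod 61 = 21 -> no discrepancy
step 3: x = (16*21 + 40) mod 61 = 10 -> in agreement
step 4: x = (16*10 + 40) mod 61 = 17 -> same as recorded
step 5: x = (16*17 + 40) mod 61 = 7 -> consistent with the transcript
step 6: x = (16*7 + 40) mod 61 = 30 -> no discrepancy
step 7: x = (16*30 + 40) mod 61 = 32 -> same as recorded
step 8: x = (16*32 + 40) mod 61 = 3 -> same as recorded
step 9: x = (16*3 + 40) mod 61 = 27 -> no discrepancy
step 10: x = (16*27 + 40) mod 61 = 45 -> verified
step 11: x = (16*45 + 40) mod 61 = 28 -> exactly as logged
step 12: x = (16*28 + 40) mod 61 = 0 -> agrees with the transcript
step 13: x = (16*0 + 40) mod 61 = 40 -> in agreement
Nothing is out of place; the run is error-free.

no error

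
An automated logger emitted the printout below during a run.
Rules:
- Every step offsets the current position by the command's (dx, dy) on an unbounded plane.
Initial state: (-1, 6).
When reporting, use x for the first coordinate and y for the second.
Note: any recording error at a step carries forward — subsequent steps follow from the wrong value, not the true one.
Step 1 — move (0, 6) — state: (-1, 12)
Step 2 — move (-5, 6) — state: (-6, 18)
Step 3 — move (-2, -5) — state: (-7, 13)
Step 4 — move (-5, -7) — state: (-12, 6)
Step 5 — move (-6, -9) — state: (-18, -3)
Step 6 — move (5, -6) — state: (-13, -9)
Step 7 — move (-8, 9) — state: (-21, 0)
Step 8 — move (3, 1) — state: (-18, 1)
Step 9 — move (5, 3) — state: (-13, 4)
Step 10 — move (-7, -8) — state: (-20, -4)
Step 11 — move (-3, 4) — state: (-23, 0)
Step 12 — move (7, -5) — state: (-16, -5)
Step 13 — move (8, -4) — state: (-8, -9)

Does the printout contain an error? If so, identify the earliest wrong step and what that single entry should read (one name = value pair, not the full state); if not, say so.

Step 1: x = -1 + (0) = -1, y = 6 + (6) = 12 — checks out.
Step 2: x = -1 + (-5) = -6, y = 12 + (6) = 18 — in agreement.
Step 3: x = -6 + (-2) = -8, y = 18 + (-5) = 13 — first mismatch against the printout.
First incorrect step: 3; the correct value is x = -8.

step 3, x = -8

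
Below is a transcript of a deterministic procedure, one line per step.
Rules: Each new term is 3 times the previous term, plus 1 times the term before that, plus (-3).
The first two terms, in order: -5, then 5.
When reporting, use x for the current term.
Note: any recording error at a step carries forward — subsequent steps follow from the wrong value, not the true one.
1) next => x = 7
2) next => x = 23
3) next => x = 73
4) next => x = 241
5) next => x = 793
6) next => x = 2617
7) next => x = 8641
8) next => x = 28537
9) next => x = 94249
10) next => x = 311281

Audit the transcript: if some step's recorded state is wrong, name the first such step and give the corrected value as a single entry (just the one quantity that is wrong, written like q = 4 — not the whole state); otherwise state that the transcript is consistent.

1. x = 3*(5) + (1)*(-5) + (-3) = 7 (confirmed correct)
2. x = 3*(7) + (1)*(5) + (-3) = 23 (matches)
3. x = 3*(23) + (1)*(7) + (-3) = 73 (same as recorded)
4. x = 3*(73) + (1)*(23) + (-3) = 239 (this is not what the transcript shows)
So the first discrepancy is step 4, where the right value is x = 239.

step 4, x = 239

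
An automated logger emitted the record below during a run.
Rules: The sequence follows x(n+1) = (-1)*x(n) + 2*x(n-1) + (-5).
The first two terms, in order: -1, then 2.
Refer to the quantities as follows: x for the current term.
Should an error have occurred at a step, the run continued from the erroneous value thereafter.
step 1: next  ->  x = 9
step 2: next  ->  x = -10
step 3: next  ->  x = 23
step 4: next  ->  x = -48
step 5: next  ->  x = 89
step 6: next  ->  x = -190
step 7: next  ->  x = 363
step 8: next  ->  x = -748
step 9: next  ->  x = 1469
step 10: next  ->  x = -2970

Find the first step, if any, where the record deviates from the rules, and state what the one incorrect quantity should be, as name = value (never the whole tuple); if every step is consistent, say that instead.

step 1: x = -1*(2) + (2)*(-1) + (-5) = -9 -> the record disagrees here
Step 1 is the first one off; corrected, x = -9.

step 1, x = -9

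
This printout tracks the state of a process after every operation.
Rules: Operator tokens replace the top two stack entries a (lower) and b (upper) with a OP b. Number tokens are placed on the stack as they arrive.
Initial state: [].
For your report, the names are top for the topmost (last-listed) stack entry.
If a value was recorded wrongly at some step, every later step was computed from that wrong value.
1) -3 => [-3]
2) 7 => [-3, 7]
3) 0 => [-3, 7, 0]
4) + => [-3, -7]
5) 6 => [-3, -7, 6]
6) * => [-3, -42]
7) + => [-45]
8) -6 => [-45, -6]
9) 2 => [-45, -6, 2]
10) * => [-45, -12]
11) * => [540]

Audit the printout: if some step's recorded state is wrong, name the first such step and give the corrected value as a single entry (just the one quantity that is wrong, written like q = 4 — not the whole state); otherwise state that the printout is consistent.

step 4, top = 7

Step 1: push -3: top = -3 — confirmed correct.
Step 2: push 7: top = 7 — exactly as logged.
Step 3: push 0: top = 0 — exactly as logged.
Step 4: 7 + 0 = 7 — a discrepancy with the printout.
The earliest wrong entry is at step 4: it should read top = 7.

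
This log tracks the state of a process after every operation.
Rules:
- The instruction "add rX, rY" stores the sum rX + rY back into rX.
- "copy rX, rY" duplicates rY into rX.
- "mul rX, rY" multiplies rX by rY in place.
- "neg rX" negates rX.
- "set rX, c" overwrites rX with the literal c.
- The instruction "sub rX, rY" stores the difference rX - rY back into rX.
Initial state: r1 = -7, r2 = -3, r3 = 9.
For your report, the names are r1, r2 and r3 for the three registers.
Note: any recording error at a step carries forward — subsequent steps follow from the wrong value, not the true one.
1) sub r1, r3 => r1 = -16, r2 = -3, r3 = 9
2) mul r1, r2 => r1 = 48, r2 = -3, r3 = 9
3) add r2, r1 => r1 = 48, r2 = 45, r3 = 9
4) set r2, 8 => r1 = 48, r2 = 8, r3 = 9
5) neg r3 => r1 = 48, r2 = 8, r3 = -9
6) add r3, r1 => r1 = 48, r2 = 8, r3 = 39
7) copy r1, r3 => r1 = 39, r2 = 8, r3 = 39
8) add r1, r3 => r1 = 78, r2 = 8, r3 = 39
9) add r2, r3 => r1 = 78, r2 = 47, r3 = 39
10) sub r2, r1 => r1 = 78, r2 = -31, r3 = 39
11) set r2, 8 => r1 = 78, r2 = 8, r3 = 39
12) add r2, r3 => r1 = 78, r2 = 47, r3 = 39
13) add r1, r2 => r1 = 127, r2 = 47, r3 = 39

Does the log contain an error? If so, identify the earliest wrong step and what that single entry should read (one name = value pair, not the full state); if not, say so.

Step 1: r1 = -7 - 9 = -16 — verified.
Step 2: r1 = -16 * -3 = 48 — same as recorded.
Step 3: r2 = -3 + 48 = 45 — confirmed correct.
Step 4: r2 = 8 — consistent with the log.
Step 5: r3 = -(9) = -9 — exactly as logged.
Step 6: r3 = -9 + 48 = 39 — checks out.
Step 7: r1 = 39 — matches.
Step 8: r1 = 39 + 39 = 78 — matches.
Step 9: r2 = 8 + 39 = 47 — agrees with the log.
Step 10: r2 = 47 - 78 = -31 — matches.
Step 11: r2 = 8 — exactly as logged.
Step 12: r2 = 8 + 39 = 47 — exactly as logged.
Step 13: r1 = 78 + 47 = 125 — this is not what the log shows.
First incorrect step: 13; the correct value is r1 = 125.

step 13, r1 = 125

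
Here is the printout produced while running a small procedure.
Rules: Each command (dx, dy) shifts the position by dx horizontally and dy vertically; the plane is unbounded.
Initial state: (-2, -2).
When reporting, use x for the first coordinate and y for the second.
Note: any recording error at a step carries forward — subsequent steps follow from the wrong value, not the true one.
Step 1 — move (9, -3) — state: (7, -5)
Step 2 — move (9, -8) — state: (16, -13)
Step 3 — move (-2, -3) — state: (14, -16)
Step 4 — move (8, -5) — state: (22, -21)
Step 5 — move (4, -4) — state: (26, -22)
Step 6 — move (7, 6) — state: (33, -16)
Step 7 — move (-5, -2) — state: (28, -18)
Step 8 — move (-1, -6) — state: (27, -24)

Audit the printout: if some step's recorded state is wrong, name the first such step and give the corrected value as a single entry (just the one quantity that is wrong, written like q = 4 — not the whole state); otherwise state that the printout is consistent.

1. x = -2 + (9) = 7, y = -2 + (-3) = -5 (consistent with the printout)
2. x = 7 + (9) = 16, y = -5 + (-8) = -13 (exactly as logged)
3. x = 16 + (-2) = 14, y = -13 + (-3) = -16 (verified)
4. x = 14 + (8) = 22, y = -16 + (-5) = -21 (verified)
5. x = 22 + (4) = 26, y = -21 + (-4) = -25 (the entry is off here)
Step 5 is the first one off; corrected, y = -25.

step 5, y = -25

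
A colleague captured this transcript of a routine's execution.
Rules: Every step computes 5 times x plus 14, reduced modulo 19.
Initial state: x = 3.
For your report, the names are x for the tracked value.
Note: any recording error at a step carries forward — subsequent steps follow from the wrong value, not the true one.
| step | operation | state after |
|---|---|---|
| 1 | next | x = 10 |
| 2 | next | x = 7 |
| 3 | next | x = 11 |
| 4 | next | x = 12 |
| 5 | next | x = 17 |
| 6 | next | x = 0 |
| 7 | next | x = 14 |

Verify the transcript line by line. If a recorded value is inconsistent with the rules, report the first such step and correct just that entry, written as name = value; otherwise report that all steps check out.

step 6, x = 4

Recomputing the run from the initial state:
step 1: x = 10
step 2: x = 7
step 3: x = 11
step 4: x = 12
step 5: x = 17
step 6: x = 4
step 7: x = 15
The first disagreement with the transcript is at step 6, where the value should be x = 4.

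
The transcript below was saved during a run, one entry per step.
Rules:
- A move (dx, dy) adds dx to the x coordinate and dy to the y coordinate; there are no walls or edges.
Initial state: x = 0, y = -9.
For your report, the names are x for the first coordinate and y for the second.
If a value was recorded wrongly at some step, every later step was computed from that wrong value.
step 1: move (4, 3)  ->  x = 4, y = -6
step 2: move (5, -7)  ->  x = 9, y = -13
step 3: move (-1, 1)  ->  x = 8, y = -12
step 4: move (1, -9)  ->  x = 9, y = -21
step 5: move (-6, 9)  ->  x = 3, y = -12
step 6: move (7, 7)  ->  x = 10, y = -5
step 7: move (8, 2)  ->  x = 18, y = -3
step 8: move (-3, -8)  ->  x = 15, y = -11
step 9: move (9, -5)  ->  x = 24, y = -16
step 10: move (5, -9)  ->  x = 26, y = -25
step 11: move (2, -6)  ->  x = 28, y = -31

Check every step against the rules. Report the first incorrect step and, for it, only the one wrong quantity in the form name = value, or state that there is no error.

1. x = 0 + (4) = 4, y = -9 + (3) = -6 (in agreement)
2. x = 4 + (5) = 9, y = -6 + (-7) = -13 (checks out)
3. x = 9 + (-1) = 8, y = -13 + (1) = -12 (matches)
4. x = 8 + (1) = 9, y = -12 + (-9) = -21 (in agreement)
5. x = 9 + (-6) = 3, y = -21 + (9) = -12 (consistent with the transcript)
6. x = 3 + (7) = 10, y = -12 + (7) = -5 (consistent with the transcript)
7. x = 10 + (8) = 18, y = -5 + (2) = -3 (consistent with the transcript)
8. x = 18 + (-3) = 15, y = -3 + (-8) = -11 (confirmed correct)
9. x = 15 + (9) = 24, y = -11 + (-5) = -16 (matches)
10. x = 24 + (5) = 29, y = -16 + (-9) = -25 (first mismatch against the transcript)
Conclusion: step 10 carries the first error; the entry should be x = 29.

step 10, x = 29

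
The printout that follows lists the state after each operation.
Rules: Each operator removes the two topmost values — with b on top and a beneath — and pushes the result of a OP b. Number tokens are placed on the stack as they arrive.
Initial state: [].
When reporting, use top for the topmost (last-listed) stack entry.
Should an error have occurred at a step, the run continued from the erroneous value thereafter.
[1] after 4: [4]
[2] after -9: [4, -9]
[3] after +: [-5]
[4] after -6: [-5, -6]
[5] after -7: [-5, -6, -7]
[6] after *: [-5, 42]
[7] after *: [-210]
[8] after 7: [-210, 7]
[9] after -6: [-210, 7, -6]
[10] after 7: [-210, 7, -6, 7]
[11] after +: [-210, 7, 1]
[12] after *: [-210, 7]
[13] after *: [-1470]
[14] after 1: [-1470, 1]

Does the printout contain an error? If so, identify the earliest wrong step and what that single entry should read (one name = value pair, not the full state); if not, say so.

Recomputing the run from the initial state:
step 1: [4]
step 2: [4, -9]
step 3: [-5]
step 4: [-5, -6]
step 5: [-5, -6, -7]
step 6: [-5, 42]
step 7: [-210]
step 8: [-210, 7]
step 9: [-210, 7, -6]
step 10: [-210, 7, -6, 7]
step 11: [-210, 7, 1]
step 12: [-210, 7]
step 13: [-1470]
step 14: [-1470, 1]
This matches the printout at every step.

no error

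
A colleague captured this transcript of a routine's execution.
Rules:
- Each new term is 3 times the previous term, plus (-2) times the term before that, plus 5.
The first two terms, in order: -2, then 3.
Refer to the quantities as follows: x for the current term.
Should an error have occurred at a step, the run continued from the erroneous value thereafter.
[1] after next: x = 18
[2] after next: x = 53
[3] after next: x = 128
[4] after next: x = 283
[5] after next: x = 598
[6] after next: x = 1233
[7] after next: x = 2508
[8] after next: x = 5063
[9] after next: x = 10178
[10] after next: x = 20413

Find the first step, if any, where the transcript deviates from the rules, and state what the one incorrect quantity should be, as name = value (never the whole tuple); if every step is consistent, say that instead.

1. x = 3*(3) + (-2)*(-2) + (5) = 18 (checks out)
2. x = 3*(18) + (-2)*(3) + (5) = 53 (no discrepancy)
3. x = 3*(53) + (-2)*(18) + (5) = 128 (exactly as logged)
4. x = 3*(128) + (-2)*(53) + (5) = 283 (same as recorded)
5. x = 3*(283) + (-2)*(128) + (5) = 598 (agrees with the transcript)
6. x = 3*(598) + (-2)*(283) + (5) = 1233 (agrees with the transcript)
7. x = 3*(1233) + (-2)*(598) + (5) = 2508 (consistent with the transcript)
8. x = 3*(2508) + (-2)*(1233) + (5) = 5063 (checks out)
9. x = 3*(5063) + (-2)*(2508) + (5) = 10178 (confirmed correct)
10. x = 3*(10178) + (-2)*(5063) + (5) = 20413 (same as recorded)
The recomputation confirms every line.

no error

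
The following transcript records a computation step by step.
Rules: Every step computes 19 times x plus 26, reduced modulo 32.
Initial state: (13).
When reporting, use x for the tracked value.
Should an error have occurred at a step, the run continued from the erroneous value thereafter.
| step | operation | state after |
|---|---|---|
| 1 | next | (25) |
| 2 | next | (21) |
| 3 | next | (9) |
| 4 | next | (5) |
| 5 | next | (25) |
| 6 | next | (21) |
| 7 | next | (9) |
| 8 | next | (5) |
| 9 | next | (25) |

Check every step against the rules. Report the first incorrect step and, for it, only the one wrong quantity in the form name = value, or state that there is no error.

Recomputing the run from the initial state:
step 1: x = 17
step 2: x = 29
step 3: x = 1
step 4: x = 13
step 5: x = 17
step 6: x = 29
step 7: x = 1
step 8: x = 13
step 9: x = 17
The first disagreement with the transcript is at step 1, where the value should be x = 17.

step 1, x = 17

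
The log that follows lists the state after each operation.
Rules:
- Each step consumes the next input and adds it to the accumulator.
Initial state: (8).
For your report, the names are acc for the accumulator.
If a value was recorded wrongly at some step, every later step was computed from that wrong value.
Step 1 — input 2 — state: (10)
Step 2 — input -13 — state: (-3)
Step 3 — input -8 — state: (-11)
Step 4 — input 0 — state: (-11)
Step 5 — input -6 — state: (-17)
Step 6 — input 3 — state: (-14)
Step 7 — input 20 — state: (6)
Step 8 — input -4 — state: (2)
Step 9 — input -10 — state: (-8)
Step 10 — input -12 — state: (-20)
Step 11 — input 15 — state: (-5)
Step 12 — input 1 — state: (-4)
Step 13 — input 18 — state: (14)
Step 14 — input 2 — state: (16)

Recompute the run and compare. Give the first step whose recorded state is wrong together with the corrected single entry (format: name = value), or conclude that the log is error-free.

no error

Recomputing the run from the initial state:
step 1: acc = 10
step 2: acc = -3
step 3: acc = -11
step 4: acc = -11
step 5: acc = -17
step 6: acc = -14
step 7: acc = 6
step 8: acc = 2
step 9: acc = -8
step 10: acc = -20
step 11: acc = -5
step 12: acc = -4
step 13: acc = 14
step 14: acc = 16
This matches the log at every step.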